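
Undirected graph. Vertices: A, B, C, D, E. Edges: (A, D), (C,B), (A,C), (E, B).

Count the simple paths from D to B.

D–A–C–B

1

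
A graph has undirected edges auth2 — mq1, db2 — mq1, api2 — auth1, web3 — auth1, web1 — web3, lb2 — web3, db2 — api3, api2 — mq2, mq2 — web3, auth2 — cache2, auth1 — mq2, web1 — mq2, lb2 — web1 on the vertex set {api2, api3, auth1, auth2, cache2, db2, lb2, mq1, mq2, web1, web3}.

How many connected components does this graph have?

From api2: component {api2, auth1, lb2, mq2, web1, web3}.
From api3: component {api3, auth2, cache2, db2, mq1}.
That's 2 components.

2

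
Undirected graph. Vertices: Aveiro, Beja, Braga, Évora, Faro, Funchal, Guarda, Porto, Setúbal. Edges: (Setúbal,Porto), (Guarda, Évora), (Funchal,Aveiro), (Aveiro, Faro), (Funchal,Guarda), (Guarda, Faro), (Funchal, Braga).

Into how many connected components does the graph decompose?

3

From Aveiro: component {Aveiro, Braga, Évora, Faro, Funchal, Guarda}.
From Beja: component {Beja}.
From Porto: component {Porto, Setúbal}.
That's 3 components.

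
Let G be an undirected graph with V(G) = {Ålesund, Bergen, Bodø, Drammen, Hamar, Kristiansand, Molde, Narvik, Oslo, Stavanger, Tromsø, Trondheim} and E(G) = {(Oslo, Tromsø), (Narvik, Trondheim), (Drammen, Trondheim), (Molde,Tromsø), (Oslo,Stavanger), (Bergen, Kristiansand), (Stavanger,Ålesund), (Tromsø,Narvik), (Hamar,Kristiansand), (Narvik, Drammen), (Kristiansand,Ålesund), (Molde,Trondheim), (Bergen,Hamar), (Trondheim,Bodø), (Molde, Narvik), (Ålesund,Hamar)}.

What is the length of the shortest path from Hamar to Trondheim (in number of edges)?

Distance 0: Hamar.
Distance 1: Ålesund, Bergen, Kristiansand.
Distance 2: Stavanger.
Distance 3: Oslo.
Distance 4: Tromsø.
Distance 5: Molde, Narvik.
Distance 6: Drammen, Trondheim — contains Trondheim.

6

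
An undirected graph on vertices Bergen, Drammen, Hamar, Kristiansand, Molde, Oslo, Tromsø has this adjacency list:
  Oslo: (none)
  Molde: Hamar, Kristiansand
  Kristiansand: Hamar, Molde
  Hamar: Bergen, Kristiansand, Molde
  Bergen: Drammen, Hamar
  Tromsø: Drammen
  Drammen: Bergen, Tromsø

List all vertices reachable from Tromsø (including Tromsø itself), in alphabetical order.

Start at Tromsø.
Its neighbours: Drammen.
Then their neighbours: Bergen.
Then next layer: Hamar.
Then next layer: Kristiansand, Molde.
Nothing further is reachable.

Bergen, Drammen, Hamar, Kristiansand, Molde, Tromsø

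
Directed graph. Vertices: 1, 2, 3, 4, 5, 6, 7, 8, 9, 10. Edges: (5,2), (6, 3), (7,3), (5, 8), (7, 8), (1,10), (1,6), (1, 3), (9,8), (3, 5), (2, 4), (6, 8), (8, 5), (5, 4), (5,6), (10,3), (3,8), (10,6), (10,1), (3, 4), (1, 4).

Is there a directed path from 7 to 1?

Explore from 7.
Distance 1: reach 3, 8.
Distance 2: reach 4, 5.
Distance 3: reach 2, 6.
The search from 7 is exhausted; no directed path reaches 1.

No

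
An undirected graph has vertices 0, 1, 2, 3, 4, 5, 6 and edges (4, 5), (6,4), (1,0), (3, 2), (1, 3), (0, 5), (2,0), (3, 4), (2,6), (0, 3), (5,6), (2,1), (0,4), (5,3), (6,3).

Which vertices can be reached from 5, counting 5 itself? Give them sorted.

0, 1, 2, 3, 4, 5, 6

Start at 5.
Its neighbours: 0, 3, 4, 6.
Then their neighbours: 1, 2.
Every vertex is now reached.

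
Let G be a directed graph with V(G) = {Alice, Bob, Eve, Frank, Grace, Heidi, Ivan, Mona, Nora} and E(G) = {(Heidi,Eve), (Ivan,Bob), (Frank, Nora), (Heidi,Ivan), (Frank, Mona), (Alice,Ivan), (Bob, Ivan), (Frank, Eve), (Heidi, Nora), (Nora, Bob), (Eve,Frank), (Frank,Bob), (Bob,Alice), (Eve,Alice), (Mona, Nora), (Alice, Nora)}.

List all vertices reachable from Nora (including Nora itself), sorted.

Alice, Bob, Ivan, Nora

Start at Nora.
Its neighbours: Bob.
Then their neighbours: Alice, Ivan.
Nothing further is reachable.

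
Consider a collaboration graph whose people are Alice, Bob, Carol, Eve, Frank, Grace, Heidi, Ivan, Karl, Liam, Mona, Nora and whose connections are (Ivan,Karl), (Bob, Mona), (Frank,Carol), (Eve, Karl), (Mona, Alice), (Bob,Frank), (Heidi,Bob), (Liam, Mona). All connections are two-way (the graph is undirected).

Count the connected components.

From Alice: component {Alice, Bob, Carol, Frank, Heidi, Liam, Mona}.
From Eve: component {Eve, Ivan, Karl}.
From Grace: component {Grace}.
From Nora: component {Nora}.
That's 4 components.

4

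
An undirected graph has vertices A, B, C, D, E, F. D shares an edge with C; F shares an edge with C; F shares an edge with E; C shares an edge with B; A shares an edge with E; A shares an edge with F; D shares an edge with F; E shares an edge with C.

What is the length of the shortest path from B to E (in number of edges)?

2

Distance 0: B.
Distance 1: C.
Distance 2: D, E, F — contains E.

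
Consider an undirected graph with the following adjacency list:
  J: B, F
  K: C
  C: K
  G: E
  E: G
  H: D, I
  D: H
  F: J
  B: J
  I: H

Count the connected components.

4

From B: component {B, F, J}.
From C: component {C, K}.
From D: component {D, H, I}.
From E: component {E, G}.
That's 4 components.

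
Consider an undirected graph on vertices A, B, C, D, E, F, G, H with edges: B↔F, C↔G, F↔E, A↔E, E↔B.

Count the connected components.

4

From A: component {A, B, E, F}.
From C: component {C, G}.
From D: component {D}.
From H: component {H}.
That's 4 components.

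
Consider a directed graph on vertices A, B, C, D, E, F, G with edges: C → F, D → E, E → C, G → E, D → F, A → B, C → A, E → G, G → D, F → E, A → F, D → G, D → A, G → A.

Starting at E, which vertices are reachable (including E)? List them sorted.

Start at E.
Its neighbours: C, G.
Then their neighbours: A, D, F.
Then next layer: B.
Every vertex is now reached.

A, B, C, D, E, F, G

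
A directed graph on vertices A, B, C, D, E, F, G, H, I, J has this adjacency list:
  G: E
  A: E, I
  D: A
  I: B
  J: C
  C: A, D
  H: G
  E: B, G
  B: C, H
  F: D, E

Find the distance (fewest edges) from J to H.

Distance 0: J.
Distance 1: C.
Distance 2: A, D.
Distance 3: E, I.
Distance 4: B, G.
Distance 5: H — contains H.

5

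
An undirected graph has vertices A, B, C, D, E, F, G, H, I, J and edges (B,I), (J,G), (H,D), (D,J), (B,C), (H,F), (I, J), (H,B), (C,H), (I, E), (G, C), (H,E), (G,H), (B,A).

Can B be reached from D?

Yes

Explore from D.
Distance 1: reach H, J.
Distance 2: reach B, C, E, F, G, I.
Found B.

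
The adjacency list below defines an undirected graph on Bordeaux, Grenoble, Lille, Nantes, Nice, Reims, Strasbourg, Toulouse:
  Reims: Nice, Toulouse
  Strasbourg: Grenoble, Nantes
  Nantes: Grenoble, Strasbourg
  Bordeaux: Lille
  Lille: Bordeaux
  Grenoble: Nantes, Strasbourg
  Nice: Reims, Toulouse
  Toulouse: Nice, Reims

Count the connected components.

From Bordeaux: component {Bordeaux, Lille}.
From Grenoble: component {Grenoble, Nantes, Strasbourg}.
From Nice: component {Nice, Reims, Toulouse}.
That's 3 components.

3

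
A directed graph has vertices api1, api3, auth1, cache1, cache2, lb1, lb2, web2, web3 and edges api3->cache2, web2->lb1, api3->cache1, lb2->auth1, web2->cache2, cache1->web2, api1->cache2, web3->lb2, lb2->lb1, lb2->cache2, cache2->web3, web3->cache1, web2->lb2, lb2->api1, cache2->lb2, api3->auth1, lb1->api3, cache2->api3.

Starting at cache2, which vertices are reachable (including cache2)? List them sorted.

Start at cache2.
Its neighbours: api3, lb2, web3.
Then their neighbours: api1, auth1, cache1, lb1.
Then next layer: web2.
Every vertex is now reached.

api1, api3, auth1, cache1, cache2, lb1, lb2, web2, web3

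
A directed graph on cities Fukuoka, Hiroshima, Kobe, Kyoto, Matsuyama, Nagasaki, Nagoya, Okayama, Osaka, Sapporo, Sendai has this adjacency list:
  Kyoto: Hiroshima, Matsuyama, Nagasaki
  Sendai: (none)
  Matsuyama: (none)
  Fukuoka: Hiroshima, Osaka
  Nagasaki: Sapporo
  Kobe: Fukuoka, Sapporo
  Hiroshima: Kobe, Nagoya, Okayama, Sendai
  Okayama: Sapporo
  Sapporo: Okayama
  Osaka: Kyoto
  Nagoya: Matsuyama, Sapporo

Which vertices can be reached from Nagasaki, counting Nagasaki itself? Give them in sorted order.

Start at Nagasaki.
Its neighbours: Sapporo.
Then their neighbours: Okayama.
Nothing further is reachable.

Nagasaki, Okayama, Sapporo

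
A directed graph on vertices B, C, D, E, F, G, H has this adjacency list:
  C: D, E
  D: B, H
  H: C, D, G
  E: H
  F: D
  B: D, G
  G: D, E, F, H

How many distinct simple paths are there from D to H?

3

D→B→G→E→H
D→B→G→H
D→H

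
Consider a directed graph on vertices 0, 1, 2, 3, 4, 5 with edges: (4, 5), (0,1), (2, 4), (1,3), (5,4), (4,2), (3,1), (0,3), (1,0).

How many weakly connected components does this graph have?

2

From 0: component {0, 1, 3}.
From 2: component {2, 4, 5}.
That's 2 components.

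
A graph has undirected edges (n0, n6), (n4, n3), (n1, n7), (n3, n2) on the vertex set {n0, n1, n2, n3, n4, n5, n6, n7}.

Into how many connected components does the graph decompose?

From n0: component {n0, n6}.
From n1: component {n1, n7}.
From n2: component {n2, n3, n4}.
From n5: component {n5}.
That's 4 components.

4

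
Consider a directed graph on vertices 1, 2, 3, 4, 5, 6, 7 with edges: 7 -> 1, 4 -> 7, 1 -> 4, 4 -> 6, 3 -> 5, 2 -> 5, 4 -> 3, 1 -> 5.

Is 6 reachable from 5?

5 has no outgoing edges, so nothing is reachable from it.

No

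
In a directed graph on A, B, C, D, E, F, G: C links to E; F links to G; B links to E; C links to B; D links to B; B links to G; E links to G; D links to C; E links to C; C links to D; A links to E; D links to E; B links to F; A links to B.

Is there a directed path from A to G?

Explore from A.
Distance 1: reach B, E.
Distance 2: reach C, F, G.
Found G.

Yes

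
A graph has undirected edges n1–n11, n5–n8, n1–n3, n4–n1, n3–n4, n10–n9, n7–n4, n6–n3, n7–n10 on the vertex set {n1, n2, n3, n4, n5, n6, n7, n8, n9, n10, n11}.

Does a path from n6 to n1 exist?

Yes

Explore from n6.
Distance 1: reach n3.
Distance 2: reach n1, n4.
Found n1.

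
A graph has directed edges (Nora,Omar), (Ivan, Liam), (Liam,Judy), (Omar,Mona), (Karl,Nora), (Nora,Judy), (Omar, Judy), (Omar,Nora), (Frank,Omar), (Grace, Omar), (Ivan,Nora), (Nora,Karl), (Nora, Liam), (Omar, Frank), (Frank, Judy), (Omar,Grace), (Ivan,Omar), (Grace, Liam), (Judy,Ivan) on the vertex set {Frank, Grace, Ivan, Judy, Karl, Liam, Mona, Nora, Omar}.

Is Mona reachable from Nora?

Explore from Nora.
Distance 1: reach Judy, Karl, Liam, Omar.
Distance 2: reach Frank, Grace, Ivan, Mona.
Found Mona.

Yes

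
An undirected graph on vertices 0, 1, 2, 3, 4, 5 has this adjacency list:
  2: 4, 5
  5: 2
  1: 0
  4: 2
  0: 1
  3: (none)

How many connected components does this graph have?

3

From 0: component {0, 1}.
From 2: component {2, 4, 5}.
From 3: component {3}.
That's 3 components.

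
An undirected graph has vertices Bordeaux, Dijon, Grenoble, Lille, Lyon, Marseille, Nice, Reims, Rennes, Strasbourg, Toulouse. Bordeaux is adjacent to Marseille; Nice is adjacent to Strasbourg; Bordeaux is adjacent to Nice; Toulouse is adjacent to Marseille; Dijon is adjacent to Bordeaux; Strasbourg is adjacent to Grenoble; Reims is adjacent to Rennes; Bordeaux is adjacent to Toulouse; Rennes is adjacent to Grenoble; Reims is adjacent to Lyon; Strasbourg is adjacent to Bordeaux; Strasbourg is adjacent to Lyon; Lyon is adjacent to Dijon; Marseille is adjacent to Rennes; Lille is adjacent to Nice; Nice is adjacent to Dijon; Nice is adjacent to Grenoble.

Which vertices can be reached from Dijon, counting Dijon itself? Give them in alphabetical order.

Bordeaux, Dijon, Grenoble, Lille, Lyon, Marseille, Nice, Reims, Rennes, Strasbourg, Toulouse

Start at Dijon.
Its neighbours: Bordeaux, Lyon, Nice.
Then their neighbours: Grenoble, Lille, Marseille, Reims, Strasbourg, Toulouse.
Then next layer: Rennes.
Every vertex is now reached.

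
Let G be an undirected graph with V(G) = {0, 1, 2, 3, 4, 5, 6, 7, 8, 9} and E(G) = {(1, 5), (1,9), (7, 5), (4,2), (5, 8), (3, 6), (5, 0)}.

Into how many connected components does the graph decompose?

From 0: component {0, 1, 5, 7, 8, 9}.
From 2: component {2, 4}.
From 3: component {3, 6}.
That's 3 components.

3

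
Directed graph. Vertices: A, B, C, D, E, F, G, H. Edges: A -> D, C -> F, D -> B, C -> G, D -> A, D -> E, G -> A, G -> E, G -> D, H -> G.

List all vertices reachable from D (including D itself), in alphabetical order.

A, B, D, E

Start at D.
Its neighbours: A, B, E.
Nothing further is reachable.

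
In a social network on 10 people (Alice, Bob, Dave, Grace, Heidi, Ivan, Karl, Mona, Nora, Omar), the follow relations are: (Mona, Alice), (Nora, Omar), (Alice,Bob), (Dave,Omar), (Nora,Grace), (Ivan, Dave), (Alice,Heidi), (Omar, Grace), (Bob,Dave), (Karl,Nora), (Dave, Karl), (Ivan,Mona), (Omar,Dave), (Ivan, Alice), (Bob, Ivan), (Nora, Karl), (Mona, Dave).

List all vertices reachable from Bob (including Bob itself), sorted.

Start at Bob.
Its neighbours: Dave, Ivan.
Then their neighbours: Alice, Karl, Mona, Omar.
Then next layer: Grace, Heidi, Nora.
Every vertex is now reached.

Alice, Bob, Dave, Grace, Heidi, Ivan, Karl, Mona, Nora, Omar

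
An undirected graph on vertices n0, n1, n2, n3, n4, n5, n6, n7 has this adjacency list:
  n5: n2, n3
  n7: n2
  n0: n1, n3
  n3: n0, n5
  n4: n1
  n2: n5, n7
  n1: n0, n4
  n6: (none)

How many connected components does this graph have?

From n0: component {n0, n1, n2, n3, n4, n5, n7}.
From n6: component {n6}.
That's 2 components.

2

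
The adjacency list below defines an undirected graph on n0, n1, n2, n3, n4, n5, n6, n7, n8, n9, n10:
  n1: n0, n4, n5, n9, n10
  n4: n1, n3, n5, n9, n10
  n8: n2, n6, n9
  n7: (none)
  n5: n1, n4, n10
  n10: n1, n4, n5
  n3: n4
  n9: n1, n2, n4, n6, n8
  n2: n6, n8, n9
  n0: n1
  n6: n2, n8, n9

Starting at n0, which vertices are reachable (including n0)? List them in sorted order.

n0, n1, n2, n3, n4, n5, n6, n8, n9, n10

Start at n0.
Its neighbours: n1.
Then their neighbours: n4, n5, n9, n10.
Then next layer: n2, n3, n6, n8.
Nothing further is reachable.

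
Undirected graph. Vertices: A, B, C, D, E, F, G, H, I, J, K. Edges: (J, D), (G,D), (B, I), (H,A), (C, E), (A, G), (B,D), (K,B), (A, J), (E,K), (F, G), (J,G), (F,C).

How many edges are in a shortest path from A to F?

Distance 0: A.
Distance 1: G, H, J.
Distance 2: D, F — contains F.

2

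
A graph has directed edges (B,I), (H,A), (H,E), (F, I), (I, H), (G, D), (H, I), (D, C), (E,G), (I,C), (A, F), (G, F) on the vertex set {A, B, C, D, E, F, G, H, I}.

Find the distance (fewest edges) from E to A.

Distance 0: E.
Distance 1: G.
Distance 2: D, F.
Distance 3: C, I.
Distance 4: H.
Distance 5: A — contains A.

5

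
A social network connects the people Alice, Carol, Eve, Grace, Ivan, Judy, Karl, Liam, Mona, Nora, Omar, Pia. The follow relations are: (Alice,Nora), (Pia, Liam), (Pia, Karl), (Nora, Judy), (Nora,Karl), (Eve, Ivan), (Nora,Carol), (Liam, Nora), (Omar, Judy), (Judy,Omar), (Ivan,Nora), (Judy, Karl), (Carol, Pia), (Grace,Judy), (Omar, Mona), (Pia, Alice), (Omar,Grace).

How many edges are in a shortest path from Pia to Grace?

5

Distance 0: Pia.
Distance 1: Alice, Karl, Liam.
Distance 2: Nora.
Distance 3: Carol, Judy.
Distance 4: Omar.
Distance 5: Grace, Mona — contains Grace.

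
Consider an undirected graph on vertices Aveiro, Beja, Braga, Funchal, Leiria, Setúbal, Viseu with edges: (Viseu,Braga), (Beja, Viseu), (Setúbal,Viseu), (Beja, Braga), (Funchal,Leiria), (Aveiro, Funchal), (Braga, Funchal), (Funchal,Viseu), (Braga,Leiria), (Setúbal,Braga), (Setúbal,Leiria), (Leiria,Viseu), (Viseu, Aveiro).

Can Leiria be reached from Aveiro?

Explore from Aveiro.
Distance 1: reach Funchal, Viseu.
Distance 2: reach Beja, Braga, Leiria, Setúbal.
Found Leiria.

Yes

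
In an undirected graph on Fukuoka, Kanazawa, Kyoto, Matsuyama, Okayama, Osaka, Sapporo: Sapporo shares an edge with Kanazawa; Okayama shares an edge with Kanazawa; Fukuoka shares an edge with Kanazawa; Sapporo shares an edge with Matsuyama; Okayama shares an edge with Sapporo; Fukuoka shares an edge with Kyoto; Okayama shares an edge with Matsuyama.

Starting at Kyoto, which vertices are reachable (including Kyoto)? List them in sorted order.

Start at Kyoto.
Its neighbours: Fukuoka.
Then their neighbours: Kanazawa.
Then next layer: Okayama, Sapporo.
Then next layer: Matsuyama.
Nothing further is reachable.

Fukuoka, Kanazawa, Kyoto, Matsuyama, Okayama, Sapporo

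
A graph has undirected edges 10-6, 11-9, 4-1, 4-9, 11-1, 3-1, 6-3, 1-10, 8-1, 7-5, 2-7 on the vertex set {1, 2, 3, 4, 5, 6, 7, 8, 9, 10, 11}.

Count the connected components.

2

From 1: component {1, 3, 4, 6, 8, 9, 10, 11}.
From 2: component {2, 5, 7}.
That's 2 components.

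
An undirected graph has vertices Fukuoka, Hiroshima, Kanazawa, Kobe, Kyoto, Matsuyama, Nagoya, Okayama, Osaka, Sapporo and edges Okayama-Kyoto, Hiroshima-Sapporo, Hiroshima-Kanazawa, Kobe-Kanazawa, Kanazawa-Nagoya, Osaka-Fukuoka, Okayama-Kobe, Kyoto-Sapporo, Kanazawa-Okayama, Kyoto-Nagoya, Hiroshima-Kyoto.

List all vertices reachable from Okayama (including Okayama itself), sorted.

Start at Okayama.
Its neighbours: Kanazawa, Kobe, Kyoto.
Then their neighbours: Hiroshima, Nagoya, Sapporo.
Nothing further is reachable.

Hiroshima, Kanazawa, Kobe, Kyoto, Nagoya, Okayama, Sapporo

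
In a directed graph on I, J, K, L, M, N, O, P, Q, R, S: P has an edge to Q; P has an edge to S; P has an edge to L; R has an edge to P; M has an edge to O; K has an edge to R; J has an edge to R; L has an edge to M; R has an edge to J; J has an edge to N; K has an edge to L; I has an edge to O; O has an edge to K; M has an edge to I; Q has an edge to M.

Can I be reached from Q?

Yes

Explore from Q.
Distance 1: reach M.
Distance 2: reach I, O.
Found I.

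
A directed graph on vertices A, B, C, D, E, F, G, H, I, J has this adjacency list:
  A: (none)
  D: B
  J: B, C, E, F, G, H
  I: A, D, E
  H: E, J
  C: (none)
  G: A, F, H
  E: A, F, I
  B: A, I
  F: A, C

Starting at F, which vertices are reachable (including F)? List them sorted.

A, C, F

Start at F.
Its neighbours: A, C.
Nothing further is reachable.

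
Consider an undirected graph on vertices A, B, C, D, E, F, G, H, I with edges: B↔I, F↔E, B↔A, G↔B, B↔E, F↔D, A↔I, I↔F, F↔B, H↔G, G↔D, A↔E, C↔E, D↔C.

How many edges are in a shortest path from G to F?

2

Distance 0: G.
Distance 1: B, D, H.
Distance 2: A, C, E, F, I — contains F.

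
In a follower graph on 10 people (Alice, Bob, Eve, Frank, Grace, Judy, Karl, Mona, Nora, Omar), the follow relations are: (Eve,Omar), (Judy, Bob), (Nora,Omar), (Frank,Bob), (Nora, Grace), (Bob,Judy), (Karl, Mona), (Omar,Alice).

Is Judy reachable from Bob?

Yes

Explore from Bob.
Distance 1: reach Judy.
Found Judy.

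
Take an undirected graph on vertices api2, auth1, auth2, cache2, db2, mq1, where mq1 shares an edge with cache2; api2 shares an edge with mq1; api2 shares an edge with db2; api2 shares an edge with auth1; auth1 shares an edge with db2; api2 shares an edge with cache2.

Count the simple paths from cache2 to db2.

4

cache2–api2–auth1–db2
cache2–api2–db2
cache2–mq1–api2–auth1–db2
cache2–mq1–api2–db2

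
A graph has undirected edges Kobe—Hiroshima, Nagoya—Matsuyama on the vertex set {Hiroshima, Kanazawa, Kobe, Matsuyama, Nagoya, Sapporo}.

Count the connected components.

4

From Hiroshima: component {Hiroshima, Kobe}.
From Kanazawa: component {Kanazawa}.
From Matsuyama: component {Matsuyama, Nagoya}.
From Sapporo: component {Sapporo}.
That's 4 components.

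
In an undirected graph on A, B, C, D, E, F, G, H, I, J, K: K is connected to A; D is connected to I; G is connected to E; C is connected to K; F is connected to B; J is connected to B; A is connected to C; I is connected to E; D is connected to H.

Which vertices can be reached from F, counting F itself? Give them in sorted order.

B, F, J

Start at F.
Its neighbours: B.
Then their neighbours: J.
Nothing further is reachable.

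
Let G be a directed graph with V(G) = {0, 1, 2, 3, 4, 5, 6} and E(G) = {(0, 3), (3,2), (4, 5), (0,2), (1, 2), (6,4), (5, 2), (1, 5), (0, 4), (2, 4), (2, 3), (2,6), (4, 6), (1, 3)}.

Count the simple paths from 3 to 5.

3→2→4→5
3→2→6→4→5

2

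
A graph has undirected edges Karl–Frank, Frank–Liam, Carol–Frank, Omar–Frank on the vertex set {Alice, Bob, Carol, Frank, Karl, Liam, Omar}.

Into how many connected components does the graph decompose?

From Alice: component {Alice}.
From Bob: component {Bob}.
From Carol: component {Carol, Frank, Karl, Liam, Omar}.
That's 3 components.

3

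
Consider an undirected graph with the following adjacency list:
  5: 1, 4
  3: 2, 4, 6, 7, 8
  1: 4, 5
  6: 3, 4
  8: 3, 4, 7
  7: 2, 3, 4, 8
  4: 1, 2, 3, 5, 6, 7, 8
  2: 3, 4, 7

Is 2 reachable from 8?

Yes

Explore from 8.
Distance 1: reach 3, 4, 7.
Distance 2: reach 1, 2, 5, 6.
Found 2.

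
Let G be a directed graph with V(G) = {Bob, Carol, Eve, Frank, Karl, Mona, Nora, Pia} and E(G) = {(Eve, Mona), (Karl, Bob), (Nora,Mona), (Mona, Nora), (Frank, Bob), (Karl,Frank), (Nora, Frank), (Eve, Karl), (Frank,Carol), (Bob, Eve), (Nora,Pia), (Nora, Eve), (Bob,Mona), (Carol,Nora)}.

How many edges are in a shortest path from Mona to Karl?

Distance 0: Mona.
Distance 1: Nora.
Distance 2: Eve, Frank, Pia.
Distance 3: Bob, Carol, Karl — contains Karl.

3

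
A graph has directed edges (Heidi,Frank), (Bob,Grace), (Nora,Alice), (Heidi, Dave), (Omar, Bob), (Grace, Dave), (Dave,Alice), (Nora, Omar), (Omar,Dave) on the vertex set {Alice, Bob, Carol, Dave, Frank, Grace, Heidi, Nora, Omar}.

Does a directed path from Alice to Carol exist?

No

Alice has no outgoing edges, so nothing is reachable from it.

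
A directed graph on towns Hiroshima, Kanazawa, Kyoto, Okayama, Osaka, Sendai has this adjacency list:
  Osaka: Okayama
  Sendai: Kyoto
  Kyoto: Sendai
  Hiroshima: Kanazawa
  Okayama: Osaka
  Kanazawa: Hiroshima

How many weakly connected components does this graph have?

From Hiroshima: component {Hiroshima, Kanazawa}.
From Kyoto: component {Kyoto, Sendai}.
From Okayama: component {Okayama, Osaka}.
That's 3 components.

3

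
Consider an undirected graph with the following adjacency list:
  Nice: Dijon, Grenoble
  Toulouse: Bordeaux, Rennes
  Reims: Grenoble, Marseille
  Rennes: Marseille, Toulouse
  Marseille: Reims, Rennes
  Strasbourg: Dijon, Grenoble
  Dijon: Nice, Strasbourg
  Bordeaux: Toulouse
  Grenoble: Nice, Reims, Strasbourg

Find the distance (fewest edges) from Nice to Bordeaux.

Distance 0: Nice.
Distance 1: Dijon, Grenoble.
Distance 2: Reims, Strasbourg.
Distance 3: Marseille.
Distance 4: Rennes.
Distance 5: Toulouse.
Distance 6: Bordeaux — contains Bordeaux.

6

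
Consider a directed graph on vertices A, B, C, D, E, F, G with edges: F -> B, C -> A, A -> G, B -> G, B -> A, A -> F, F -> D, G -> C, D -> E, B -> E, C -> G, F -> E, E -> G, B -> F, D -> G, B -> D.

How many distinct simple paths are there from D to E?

D→E
D→G→C→A→F→B→E
D→G→C→A→F→E

3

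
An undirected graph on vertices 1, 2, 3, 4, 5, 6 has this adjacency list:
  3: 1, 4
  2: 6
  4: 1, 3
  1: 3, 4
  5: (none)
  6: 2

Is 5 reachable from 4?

No

Explore from 4.
Distance 1: reach 1, 3.
The search is exhausted without reaching 5; it lies in a different component.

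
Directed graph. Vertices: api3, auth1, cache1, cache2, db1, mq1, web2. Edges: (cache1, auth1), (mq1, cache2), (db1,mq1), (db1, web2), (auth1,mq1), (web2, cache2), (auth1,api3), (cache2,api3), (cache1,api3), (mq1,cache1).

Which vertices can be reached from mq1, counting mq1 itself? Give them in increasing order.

api3, auth1, cache1, cache2, mq1

Start at mq1.
Its neighbours: cache1, cache2.
Then their neighbours: api3, auth1.
Nothing further is reachable.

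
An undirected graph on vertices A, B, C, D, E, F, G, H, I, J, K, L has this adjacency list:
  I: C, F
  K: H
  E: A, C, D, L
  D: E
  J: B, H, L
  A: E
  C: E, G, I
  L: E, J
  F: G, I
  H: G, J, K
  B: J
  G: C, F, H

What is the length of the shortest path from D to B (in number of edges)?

4

Distance 0: D.
Distance 1: E.
Distance 2: A, C, L.
Distance 3: G, I, J.
Distance 4: B, F, H — contains B.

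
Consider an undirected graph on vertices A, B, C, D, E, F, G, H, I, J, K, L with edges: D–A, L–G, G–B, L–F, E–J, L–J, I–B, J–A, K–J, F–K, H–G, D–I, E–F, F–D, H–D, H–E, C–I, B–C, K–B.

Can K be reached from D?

Yes

Explore from D.
Distance 1: reach A, F, H, I.
Distance 2: reach B, C, E, G, J, K, L.
Found K.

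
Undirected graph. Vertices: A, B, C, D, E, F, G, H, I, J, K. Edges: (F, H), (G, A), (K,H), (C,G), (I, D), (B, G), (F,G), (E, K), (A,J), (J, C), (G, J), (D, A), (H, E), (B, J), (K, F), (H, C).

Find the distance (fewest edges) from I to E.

Distance 0: I.
Distance 1: D.
Distance 2: A.
Distance 3: G, J.
Distance 4: B, C, F.
Distance 5: H, K.
Distance 6: E — contains E.

6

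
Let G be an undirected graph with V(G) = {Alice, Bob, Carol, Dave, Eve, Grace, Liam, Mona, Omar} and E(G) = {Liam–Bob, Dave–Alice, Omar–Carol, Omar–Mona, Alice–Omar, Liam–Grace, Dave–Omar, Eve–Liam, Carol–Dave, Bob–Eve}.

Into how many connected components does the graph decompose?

From Alice: component {Alice, Carol, Dave, Mona, Omar}.
From Bob: component {Bob, Eve, Grace, Liam}.
That's 2 components.

2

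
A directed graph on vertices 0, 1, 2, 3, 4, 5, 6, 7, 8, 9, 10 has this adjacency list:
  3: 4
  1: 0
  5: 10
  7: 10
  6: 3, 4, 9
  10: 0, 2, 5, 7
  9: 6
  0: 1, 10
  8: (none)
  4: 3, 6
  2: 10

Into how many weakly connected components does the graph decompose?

From 0: component {0, 1, 2, 5, 7, 10}.
From 3: component {3, 4, 6, 9}.
From 8: component {8}.
That's 3 components.

3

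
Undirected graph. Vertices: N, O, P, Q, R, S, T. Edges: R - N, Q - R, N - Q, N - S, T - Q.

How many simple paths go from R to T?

2

R–N–Q–T
R–Q–T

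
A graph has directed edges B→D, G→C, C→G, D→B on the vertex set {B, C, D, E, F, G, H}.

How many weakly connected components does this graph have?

5

From B: component {B, D}.
From C: component {C, G}.
From E: component {E}.
From F: component {F}.
From H: component {H}.
That's 5 components.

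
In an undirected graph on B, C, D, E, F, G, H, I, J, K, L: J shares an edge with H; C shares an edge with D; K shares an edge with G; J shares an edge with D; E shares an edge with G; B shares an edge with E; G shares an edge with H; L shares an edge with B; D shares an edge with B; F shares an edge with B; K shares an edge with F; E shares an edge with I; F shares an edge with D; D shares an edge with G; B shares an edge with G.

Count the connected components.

From B: component {B, C, D, E, F, G, H, I, J, K, L}.
That's 1 component.

1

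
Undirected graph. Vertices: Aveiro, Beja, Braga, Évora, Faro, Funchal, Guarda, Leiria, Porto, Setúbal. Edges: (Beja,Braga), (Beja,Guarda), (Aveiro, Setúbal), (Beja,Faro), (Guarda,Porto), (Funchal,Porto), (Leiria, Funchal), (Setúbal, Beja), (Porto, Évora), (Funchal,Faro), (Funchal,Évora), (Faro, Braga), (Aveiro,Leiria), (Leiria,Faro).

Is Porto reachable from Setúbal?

Yes

Explore from Setúbal.
Distance 1: reach Aveiro, Beja.
Distance 2: reach Braga, Faro, Guarda, Leiria.
Distance 3: reach Funchal, Porto.
Found Porto.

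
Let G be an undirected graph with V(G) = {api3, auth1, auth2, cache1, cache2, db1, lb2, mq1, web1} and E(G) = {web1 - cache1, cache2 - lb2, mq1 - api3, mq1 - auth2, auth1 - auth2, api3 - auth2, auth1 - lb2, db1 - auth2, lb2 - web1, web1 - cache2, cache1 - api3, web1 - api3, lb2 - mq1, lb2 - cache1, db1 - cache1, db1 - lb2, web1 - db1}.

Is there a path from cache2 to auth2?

Explore from cache2.
Distance 1: reach lb2, web1.
Distance 2: reach api3, auth1, cache1, db1, mq1.
Distance 3: reach auth2.
Found auth2.

Yes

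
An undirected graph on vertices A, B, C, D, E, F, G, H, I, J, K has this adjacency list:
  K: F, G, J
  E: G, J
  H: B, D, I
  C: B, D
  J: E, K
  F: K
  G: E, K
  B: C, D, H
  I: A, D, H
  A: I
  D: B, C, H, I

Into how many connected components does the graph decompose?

From A: component {A, B, C, D, H, I}.
From E: component {E, F, G, J, K}.
That's 2 components.

2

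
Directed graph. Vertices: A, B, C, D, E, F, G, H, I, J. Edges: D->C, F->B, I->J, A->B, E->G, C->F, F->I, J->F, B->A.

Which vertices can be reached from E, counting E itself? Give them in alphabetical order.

Start at E.
Its neighbours: G.
Nothing further is reachable.

E, G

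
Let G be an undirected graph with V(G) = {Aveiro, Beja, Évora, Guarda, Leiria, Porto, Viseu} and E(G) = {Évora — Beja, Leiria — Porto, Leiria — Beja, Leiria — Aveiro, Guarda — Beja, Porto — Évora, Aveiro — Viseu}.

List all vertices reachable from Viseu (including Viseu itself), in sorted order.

Aveiro, Beja, Évora, Guarda, Leiria, Porto, Viseu

Start at Viseu.
Its neighbours: Aveiro.
Then their neighbours: Leiria.
Then next layer: Beja, Porto.
Then next layer: Évora, Guarda.
Every vertex is now reached.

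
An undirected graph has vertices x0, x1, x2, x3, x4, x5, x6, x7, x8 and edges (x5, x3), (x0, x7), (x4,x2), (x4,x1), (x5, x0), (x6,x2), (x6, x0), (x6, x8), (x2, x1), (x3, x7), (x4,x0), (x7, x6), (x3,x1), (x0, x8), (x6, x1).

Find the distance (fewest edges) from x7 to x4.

Distance 0: x7.
Distance 1: x0, x3, x6.
Distance 2: x1, x2, x4, x5, x8 — contains x4.

2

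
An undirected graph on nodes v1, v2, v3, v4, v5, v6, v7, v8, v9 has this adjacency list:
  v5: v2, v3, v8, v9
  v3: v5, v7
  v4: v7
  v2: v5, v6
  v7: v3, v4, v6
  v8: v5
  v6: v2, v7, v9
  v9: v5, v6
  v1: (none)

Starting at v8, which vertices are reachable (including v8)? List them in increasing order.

v2, v3, v4, v5, v6, v7, v8, v9

Start at v8.
Its neighbours: v5.
Then their neighbours: v2, v3, v9.
Then next layer: v6, v7.
Then next layer: v4.
Nothing further is reachable.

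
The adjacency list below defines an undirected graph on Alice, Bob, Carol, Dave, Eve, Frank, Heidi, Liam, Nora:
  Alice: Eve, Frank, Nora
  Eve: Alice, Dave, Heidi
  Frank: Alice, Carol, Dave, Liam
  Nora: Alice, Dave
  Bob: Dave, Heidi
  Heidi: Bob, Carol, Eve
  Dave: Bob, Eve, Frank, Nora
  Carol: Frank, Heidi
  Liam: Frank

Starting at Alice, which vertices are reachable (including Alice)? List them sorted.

Alice, Bob, Carol, Dave, Eve, Frank, Heidi, Liam, Nora

Start at Alice.
Its neighbours: Eve, Frank, Nora.
Then their neighbours: Carol, Dave, Heidi, Liam.
Then next layer: Bob.
Every vertex is now reached.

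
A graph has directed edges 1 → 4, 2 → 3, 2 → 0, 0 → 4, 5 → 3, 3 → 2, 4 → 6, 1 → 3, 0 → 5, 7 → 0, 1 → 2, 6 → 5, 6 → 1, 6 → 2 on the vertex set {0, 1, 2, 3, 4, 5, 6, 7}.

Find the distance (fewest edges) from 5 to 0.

Distance 0: 5.
Distance 1: 3.
Distance 2: 2.
Distance 3: 0 — contains 0.

3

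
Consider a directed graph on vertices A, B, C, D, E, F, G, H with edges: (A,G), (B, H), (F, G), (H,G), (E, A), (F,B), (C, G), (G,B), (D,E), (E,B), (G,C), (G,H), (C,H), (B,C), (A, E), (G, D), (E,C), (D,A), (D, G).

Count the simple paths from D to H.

D→A→E→B→C→G→H
D→A→E→B→C→H
D→A→E→B→H
D→A→E→C→G→B→H
D→A→E→C→G→H
D→A→E→C→H
D→A→G→B→C→H
D→A→G→B→H
... and 16 more.

24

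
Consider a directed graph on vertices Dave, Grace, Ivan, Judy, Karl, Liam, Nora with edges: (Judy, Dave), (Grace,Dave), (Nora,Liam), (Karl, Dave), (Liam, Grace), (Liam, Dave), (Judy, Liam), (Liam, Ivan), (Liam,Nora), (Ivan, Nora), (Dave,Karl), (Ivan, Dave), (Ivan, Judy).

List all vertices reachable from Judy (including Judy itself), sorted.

Start at Judy.
Its neighbours: Dave, Liam.
Then their neighbours: Grace, Ivan, Karl, Nora.
Every vertex is now reached.

Dave, Grace, Ivan, Judy, Karl, Liam, Nora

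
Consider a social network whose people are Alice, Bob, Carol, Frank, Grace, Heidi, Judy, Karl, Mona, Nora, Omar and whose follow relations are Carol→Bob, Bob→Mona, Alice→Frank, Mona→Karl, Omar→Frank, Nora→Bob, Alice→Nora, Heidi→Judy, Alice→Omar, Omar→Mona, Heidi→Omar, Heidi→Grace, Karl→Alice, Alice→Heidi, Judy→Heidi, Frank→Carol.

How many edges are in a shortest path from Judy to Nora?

6

Distance 0: Judy.
Distance 1: Heidi.
Distance 2: Grace, Omar.
Distance 3: Frank, Mona.
Distance 4: Carol, Karl.
Distance 5: Alice, Bob.
Distance 6: Nora — contains Nora.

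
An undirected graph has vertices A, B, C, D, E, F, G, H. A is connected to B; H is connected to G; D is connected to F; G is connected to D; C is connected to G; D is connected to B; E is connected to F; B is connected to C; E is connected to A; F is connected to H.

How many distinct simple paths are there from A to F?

5

A–B–C–G–D–F
A–B–C–G–H–F
A–B–D–F
A–B–D–G–H–F
A–E–F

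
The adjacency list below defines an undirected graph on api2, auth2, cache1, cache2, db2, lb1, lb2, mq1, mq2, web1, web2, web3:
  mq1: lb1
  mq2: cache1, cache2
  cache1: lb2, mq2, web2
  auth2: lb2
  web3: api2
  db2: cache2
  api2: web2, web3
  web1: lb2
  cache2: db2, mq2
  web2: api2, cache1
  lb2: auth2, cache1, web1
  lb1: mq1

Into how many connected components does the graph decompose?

2

From api2: component {api2, auth2, cache1, cache2, db2, lb2, mq2, web1, web2, web3}.
From lb1: component {lb1, mq1}.
That's 2 components.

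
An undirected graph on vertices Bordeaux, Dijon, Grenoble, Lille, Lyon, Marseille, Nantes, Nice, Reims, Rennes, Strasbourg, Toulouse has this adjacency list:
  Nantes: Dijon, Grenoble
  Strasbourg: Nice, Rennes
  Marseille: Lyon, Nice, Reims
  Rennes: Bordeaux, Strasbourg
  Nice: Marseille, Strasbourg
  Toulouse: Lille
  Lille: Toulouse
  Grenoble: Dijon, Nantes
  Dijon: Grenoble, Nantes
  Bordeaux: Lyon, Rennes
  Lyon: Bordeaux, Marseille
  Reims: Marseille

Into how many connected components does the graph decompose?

From Bordeaux: component {Bordeaux, Lyon, Marseille, Nice, Reims, Rennes, Strasbourg}.
From Dijon: component {Dijon, Grenoble, Nantes}.
From Lille: component {Lille, Toulouse}.
That's 3 components.

3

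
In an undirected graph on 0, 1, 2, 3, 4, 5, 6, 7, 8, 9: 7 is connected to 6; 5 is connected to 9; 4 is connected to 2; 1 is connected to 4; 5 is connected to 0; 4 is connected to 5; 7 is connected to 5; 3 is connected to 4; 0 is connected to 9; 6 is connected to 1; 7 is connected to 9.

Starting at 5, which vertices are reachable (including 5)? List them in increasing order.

0, 1, 2, 3, 4, 5, 6, 7, 9

Start at 5.
Its neighbours: 0, 4, 7, 9.
Then their neighbours: 1, 2, 3, 6.
Nothing further is reachable.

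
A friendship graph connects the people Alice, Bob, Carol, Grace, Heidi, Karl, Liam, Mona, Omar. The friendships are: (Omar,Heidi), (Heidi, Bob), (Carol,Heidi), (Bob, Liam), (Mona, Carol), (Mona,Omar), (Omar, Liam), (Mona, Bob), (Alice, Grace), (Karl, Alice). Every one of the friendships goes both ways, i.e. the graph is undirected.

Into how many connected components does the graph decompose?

From Alice: component {Alice, Grace, Karl}.
From Bob: component {Bob, Carol, Heidi, Liam, Mona, Omar}.
That's 2 components.

2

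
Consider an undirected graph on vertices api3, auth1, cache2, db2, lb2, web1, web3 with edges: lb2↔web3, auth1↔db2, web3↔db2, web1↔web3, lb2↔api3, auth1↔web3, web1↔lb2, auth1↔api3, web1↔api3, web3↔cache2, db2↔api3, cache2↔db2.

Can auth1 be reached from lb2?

Yes

Explore from lb2.
Distance 1: reach api3, web1, web3.
Distance 2: reach auth1, cache2, db2.
Found auth1.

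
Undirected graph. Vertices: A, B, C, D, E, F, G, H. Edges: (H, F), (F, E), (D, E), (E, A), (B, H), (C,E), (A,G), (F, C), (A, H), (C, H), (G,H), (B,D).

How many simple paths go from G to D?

16

G–A–E–C–F–H–B–D
G–A–E–C–H–B–D
G–A–E–D
G–A–E–F–C–H–B–D
G–A–E–F–H–B–D
G–A–H–B–D
G–A–H–C–E–D
G–A–H–C–F–E–D
... and 8 more.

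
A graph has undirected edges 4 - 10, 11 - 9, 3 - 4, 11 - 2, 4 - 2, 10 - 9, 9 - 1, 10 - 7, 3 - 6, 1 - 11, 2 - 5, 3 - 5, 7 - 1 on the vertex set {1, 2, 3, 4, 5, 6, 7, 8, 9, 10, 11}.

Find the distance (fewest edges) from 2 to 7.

Distance 0: 2.
Distance 1: 4, 5, 11.
Distance 2: 1, 3, 9, 10.
Distance 3: 6, 7 — contains 7.

3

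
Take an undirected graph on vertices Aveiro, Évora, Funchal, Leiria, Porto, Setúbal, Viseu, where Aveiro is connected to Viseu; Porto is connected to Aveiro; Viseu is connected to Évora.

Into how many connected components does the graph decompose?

4

From Aveiro: component {Aveiro, Évora, Porto, Viseu}.
From Funchal: component {Funchal}.
From Leiria: component {Leiria}.
From Setúbal: component {Setúbal}.
That's 4 components.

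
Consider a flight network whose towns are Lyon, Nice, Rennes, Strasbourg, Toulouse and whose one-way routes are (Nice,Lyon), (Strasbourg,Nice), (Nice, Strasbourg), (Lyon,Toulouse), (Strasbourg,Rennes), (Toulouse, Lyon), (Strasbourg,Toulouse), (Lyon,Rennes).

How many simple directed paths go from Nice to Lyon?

2

Nice→Lyon
Nice→Strasbourg→Toulouse→Lyon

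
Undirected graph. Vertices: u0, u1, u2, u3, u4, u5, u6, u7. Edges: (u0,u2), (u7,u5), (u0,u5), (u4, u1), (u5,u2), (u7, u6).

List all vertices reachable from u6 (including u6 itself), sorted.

Start at u6.
Its neighbours: u7.
Then their neighbours: u5.
Then next layer: u0, u2.
Nothing further is reachable.

u0, u2, u5, u6, u7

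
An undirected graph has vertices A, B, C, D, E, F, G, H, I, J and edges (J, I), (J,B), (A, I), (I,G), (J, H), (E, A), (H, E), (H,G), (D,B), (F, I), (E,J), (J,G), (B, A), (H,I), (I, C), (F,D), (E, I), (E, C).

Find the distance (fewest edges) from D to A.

2

Distance 0: D.
Distance 1: B, F.
Distance 2: A, I, J — contains A.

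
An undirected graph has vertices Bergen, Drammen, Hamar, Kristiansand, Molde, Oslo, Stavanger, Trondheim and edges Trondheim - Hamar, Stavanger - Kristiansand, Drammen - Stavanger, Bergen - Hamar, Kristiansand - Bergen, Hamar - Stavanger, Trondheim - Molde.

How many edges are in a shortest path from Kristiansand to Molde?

4

Distance 0: Kristiansand.
Distance 1: Bergen, Stavanger.
Distance 2: Drammen, Hamar.
Distance 3: Trondheim.
Distance 4: Molde — contains Molde.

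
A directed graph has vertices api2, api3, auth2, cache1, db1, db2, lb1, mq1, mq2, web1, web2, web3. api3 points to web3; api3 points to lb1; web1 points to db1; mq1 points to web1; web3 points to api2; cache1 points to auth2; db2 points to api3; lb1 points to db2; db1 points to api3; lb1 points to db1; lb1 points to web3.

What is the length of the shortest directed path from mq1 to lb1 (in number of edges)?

Distance 0: mq1.
Distance 1: web1.
Distance 2: db1.
Distance 3: api3.
Distance 4: lb1, web3 — contains lb1.

4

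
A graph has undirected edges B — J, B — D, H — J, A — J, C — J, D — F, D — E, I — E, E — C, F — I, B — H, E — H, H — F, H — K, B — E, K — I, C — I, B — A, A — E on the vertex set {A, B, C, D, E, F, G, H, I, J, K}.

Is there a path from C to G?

No

Explore from C.
Distance 1: reach E, I, J.
Distance 2: reach A, B, D, F, H, K.
The search is exhausted without reaching G; it lies in a different component.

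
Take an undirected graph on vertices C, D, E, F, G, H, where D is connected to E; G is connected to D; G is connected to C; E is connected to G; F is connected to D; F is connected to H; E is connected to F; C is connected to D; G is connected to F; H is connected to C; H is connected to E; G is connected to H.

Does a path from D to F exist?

Yes

Explore from D.
Distance 1: reach C, E, F, G.
Found F.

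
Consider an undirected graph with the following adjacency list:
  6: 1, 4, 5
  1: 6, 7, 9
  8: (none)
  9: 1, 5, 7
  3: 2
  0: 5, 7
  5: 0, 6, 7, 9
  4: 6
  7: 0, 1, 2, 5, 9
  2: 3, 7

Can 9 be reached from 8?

No

8 has no edges, so nothing is reachable from it.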